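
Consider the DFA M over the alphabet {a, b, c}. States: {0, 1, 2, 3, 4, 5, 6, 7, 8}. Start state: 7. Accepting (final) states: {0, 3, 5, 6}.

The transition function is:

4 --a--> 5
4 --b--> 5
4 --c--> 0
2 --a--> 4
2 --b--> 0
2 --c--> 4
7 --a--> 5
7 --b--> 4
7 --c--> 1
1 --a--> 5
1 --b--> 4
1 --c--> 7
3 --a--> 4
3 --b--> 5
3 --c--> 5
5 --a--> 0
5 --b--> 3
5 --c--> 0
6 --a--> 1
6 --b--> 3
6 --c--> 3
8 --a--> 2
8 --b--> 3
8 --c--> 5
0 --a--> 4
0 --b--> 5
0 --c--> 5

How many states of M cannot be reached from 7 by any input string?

No path from 7 leads to 2, 6, 8; the other 6 states are all reachable.

3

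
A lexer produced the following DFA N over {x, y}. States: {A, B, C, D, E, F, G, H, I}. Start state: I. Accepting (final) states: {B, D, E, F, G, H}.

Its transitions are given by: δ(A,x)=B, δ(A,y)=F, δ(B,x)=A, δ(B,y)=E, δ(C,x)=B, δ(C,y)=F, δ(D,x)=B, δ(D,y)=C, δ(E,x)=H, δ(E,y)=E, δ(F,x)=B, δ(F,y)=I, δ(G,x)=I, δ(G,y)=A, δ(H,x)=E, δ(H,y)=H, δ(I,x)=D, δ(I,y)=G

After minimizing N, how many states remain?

All states are reachable from the start state.
Start with accepting vs non-accepting: {B,D,E,F,G,H} | {A,C,I}.
On input x, block {B,D,E,F,G,H} splits into {D,E,F,H} and {B,G}.
Split {D,E,F,H} by δ(·,x) → {D,F} and {E,H}.
Split {A,C,I} by δ(·,x) → {A,C} and {I}.
On input y, block {D,F} splits into {D} and {F}.
Split {B,G} by δ(·,x) → {B} and {G}.
No further refinement is possible. Final partition (7 blocks): {D} | {A,C} | {B} | {E,H} | {I} | {F} | {G}.

7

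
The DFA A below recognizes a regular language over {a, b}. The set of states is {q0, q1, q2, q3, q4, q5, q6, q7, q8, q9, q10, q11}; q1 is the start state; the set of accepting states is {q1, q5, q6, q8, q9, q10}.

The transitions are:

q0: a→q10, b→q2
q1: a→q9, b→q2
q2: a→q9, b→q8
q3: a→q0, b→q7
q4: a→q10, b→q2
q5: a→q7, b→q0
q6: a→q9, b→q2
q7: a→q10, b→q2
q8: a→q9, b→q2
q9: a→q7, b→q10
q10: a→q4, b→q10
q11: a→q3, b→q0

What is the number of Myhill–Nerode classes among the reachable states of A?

Reachable states from the start: {q1,q2,q4,q7,q8,q9,q10}. Unreachable: {q0,q3,q5,q6,q11} — drop them.
Initial partition by acceptance: {q1,q8,q9,q10} | {q2,q4,q7}.
On input a, block {q1,q8,q9,q10} splits into {q1,q8} and {q9,q10}.
Split {q2,q4,q7} by δ(·,b) → {q4,q7} and {q2}.
The partition is now stable with 4 blocks: {q1,q8} | {q4,q7} | {q9,q10} | {q2}.

4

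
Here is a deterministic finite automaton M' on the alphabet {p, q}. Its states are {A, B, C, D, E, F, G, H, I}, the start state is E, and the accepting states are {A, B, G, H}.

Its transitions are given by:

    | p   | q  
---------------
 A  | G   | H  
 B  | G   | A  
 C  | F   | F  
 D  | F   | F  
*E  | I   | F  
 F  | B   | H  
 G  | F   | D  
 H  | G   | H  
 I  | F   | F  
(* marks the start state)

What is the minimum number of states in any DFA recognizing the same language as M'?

5

First remove the unreachable states {C}; 8 states remain.
P0 = {A,B,G,H} | {D,E,F,I}.
Refine {A,B,G,H} on symbol p: members go to different blocks, giving {A,B,H} and {G}.
Refine {D,E,F,I} on symbol p: members go to different blocks, giving {D,E,I} and {F}.
Refine {D,E,I} on symbol p: members go to different blocks, giving {D,I} and {E}.
No further refinement is possible. Final partition (5 blocks): {A,B,H} | {D,I} | {G} | {F} | {E}.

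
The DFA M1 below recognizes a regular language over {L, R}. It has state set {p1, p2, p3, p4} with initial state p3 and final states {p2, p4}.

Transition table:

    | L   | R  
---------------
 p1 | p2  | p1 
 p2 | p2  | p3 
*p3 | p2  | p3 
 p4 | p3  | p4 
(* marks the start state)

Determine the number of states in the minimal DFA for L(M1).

2

Reachable states from the start: {p2,p3}. Unreachable: {p1,p4} — drop them.
P0 = {p2} | {p3}.
Stable partition: {p2} | {p3} — 2 equivalence classes.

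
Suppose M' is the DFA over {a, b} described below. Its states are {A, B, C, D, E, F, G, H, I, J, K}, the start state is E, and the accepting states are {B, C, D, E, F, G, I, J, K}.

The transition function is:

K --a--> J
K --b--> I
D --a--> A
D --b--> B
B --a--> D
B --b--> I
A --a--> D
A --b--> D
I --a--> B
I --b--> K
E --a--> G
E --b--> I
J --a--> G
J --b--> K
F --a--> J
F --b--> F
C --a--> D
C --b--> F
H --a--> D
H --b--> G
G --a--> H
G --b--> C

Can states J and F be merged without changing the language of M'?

Every state is reachable, so we keep all 11.
Start with accepting vs non-accepting: {B,C,D,E,F,G,I,J,K} | {A,H}.
Refine {B,C,D,E,F,G,I,J,K} on symbol a: members go to different blocks, giving {B,C,E,F,I,J,K} and {D,G}.
On input a, block {B,C,E,F,I,J,K} splits into {B,C,E,J} and {F,I,K}.
Stable partition: {B,C,E,J} | {A,H} | {D,G} | {F,I,K} — 4 equivalence classes.
J and F end up in different blocks, so they are distinguishable. For instance, the string 'aa' is accepted from only F.

No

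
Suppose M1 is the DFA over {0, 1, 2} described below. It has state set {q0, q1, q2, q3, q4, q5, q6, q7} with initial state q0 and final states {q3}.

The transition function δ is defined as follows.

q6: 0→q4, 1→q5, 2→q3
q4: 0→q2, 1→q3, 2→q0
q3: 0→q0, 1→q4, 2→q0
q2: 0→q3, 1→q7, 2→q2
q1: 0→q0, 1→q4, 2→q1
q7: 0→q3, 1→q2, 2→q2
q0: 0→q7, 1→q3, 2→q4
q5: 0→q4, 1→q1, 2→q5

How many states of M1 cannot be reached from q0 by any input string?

3

No path from q0 leads to q1, q5, q6; the other 5 states are all reachable.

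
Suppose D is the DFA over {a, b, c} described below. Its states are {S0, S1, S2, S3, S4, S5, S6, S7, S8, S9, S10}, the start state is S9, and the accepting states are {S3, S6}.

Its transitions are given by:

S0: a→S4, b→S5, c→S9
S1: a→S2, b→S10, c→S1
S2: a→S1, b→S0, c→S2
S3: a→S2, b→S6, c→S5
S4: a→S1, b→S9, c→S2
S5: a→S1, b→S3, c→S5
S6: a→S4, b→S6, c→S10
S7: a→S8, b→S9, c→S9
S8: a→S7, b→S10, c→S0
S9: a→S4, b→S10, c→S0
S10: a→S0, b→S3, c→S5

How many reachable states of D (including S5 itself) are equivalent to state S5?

2

States {S7,S8} cannot be reached from the start state, so discard them.
Initial partition by acceptance: {S3,S6} | {S0,S1,S2,S4,S5,S9,S10}.
On input b, block {S0,S1,S2,S4,S5,S9,S10} splits into {S0,S1,S2,S4,S9} and {S5,S10}.
Split {S0,S1,S2,S4,S9} by δ(·,b) → {S0,S1,S9} and {S2,S4}.
The partition is now stable with 4 blocks: {S3,S6} | {S0,S1,S9} | {S5,S10} | {S2,S4}.
State S5 belongs to the block {S5,S10}, which has 2 states.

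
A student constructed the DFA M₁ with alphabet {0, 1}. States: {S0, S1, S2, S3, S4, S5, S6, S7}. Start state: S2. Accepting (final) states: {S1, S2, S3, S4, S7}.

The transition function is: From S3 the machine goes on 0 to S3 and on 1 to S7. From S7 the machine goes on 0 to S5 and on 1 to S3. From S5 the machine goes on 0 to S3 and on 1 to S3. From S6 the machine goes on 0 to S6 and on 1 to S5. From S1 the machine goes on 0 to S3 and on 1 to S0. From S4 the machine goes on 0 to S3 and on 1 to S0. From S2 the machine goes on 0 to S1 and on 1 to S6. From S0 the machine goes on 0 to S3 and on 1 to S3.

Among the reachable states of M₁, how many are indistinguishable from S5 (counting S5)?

2

First remove the unreachable states {S4}; 7 states remain.
Initial partition by acceptance: {S1,S2,S3,S7} | {S0,S5,S6}.
Refine {S1,S2,S3,S7} on symbol 0: members go to different blocks, giving {S1,S2,S3} and {S7}.
Split {S1,S2,S3} by δ(·,1) → {S1,S2} and {S3}.
On input 0, block {S1,S2} splits into {S1} and {S2}.
Refine {S0,S5,S6} on symbol 0: members go to different blocks, giving {S0,S5} and {S6}.
The partition is now stable with 6 blocks: {S1} | {S0,S5} | {S7} | {S3} | {S2} | {S6}.
The equivalence class containing S5 is {S0,S5}, of size 2.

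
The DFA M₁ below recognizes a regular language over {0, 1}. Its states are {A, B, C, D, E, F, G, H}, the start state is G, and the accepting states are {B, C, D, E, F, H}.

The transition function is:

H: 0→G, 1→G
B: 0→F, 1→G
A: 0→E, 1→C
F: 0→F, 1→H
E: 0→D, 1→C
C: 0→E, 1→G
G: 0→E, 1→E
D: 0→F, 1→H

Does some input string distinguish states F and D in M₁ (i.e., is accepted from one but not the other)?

Reachable states from the start: {C,D,E,F,G,H}. Unreachable: {A,B} — drop them.
Start with accepting vs non-accepting: {C,D,E,F,H} | {G}.
Refine {C,D,E,F,H} on symbol 0: members go to different blocks, giving {C,D,E,F} and {H}.
On input 1, block {C,D,E,F} splits into {D,F} and {C} and {E}.
No further refinement is possible. Final partition (5 blocks): {D,F} | {G} | {H} | {C} | {E}.
F and D lie in the same block of the stable partition, so they are equivalent — no string distinguishes them.

No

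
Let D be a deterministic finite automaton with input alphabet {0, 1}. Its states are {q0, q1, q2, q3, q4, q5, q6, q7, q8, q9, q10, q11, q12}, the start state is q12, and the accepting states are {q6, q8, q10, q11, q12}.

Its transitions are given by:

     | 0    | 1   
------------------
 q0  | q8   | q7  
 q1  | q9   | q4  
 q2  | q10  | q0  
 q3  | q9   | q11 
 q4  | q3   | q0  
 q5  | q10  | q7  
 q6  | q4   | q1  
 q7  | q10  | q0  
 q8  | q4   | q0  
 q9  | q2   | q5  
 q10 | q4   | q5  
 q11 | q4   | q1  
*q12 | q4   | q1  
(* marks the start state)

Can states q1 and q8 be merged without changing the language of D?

No

States {q6} cannot be reached from the start state, so discard them.
Start with accepting vs non-accepting: {q8,q10,q11,q12} | {q0,q1,q2,q3,q4,q5,q7,q9}.
Refine {q0,q1,q2,q3,q4,q5,q7,q9} on symbol 0: members go to different blocks, giving {q0,q2,q5,q7} and {q1,q3,q4,q9}.
Split {q8,q10,q11,q12} by δ(·,1) → {q8,q10} and {q11,q12}.
Refine {q1,q3,q4,q9} on symbol 0: members go to different blocks, giving {q1,q3,q4} and {q9}.
On input 0, block {q1,q3,q4} splits into {q1,q3} and {q4}.
Refine {q1,q3} on symbol 1: members go to different blocks, giving {q1} and {q3}.
Stable partition: {q8,q10} | {q0,q2,q5,q7} | {q1} | {q11,q12} | {q9} | {q4} | {q3} — 7 equivalence classes.
q1 and q8 end up in different blocks, so they are distinguishable. For instance, the string 'ε' is accepted from only q8.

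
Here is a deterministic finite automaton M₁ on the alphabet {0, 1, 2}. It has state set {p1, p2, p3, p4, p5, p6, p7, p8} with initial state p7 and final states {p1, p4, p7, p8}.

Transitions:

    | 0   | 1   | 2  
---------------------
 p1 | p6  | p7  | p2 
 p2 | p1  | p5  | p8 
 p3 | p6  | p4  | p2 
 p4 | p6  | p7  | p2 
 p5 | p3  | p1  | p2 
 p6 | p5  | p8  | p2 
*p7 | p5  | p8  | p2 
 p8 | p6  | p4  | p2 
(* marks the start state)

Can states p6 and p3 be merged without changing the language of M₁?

Yes

Every state is reachable, so we keep all 8.
P0 = {p1,p4,p7,p8} | {p2,p3,p5,p6}.
On input 0, block {p2,p3,p5,p6} splits into {p3,p5,p6} and {p2}.
Stable partition: {p1,p4,p7,p8} | {p3,p5,p6} | {p2} — 3 equivalence classes.
p6 and p3 lie in the same block of the stable partition, so they are equivalent — no string distinguishes them.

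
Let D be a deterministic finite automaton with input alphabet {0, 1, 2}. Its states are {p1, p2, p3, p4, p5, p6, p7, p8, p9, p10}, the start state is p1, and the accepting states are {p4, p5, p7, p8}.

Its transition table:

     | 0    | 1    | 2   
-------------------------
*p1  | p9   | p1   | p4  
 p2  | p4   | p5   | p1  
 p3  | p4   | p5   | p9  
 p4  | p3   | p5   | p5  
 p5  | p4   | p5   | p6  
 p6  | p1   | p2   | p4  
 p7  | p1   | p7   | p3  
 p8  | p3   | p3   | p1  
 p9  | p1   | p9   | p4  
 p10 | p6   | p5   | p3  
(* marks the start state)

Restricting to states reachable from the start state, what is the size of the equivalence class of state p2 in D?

2

States {p7,p8,p10} cannot be reached from the start state, so discard them.
Initial partition by acceptance: {p4,p5} | {p1,p2,p3,p6,p9}.
Refine {p4,p5} on symbol 0: members go to different blocks, giving {p4} and {p5}.
On input 0, block {p1,p2,p3,p6,p9} splits into {p1,p6,p9} and {p2,p3}.
Refine {p1,p6,p9} on symbol 1: members go to different blocks, giving {p1,p9} and {p6}.
No further refinement is possible. Final partition (5 blocks): {p4} | {p1,p9} | {p5} | {p2,p3} | {p6}.
The equivalence class containing p2 is {p2,p3}, of size 2.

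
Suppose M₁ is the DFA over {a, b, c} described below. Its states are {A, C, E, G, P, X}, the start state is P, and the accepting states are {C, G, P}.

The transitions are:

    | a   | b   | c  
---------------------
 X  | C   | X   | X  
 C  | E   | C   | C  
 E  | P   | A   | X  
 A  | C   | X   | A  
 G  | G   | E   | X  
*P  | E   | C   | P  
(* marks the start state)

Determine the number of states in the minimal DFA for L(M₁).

States {G} cannot be reached from the start state, so discard them.
Initial partition by acceptance: {C,P} | {A,E,X}.
No further refinement is possible. Final partition (2 blocks): {C,P} | {A,E,X}.

2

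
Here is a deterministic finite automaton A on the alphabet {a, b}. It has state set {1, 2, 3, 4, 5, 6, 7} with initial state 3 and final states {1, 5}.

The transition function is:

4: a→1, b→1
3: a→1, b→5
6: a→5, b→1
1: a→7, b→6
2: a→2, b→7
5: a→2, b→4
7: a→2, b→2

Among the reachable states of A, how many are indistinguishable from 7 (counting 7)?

2

Start with accepting vs non-accepting: {1,5} | {2,3,4,6,7}.
On input a, block {2,3,4,6,7} splits into {3,4,6} and {2,7}.
The partition is now stable with 3 blocks: {1,5} | {3,4,6} | {2,7}.
The equivalence class containing 7 is {2,7}, of size 2.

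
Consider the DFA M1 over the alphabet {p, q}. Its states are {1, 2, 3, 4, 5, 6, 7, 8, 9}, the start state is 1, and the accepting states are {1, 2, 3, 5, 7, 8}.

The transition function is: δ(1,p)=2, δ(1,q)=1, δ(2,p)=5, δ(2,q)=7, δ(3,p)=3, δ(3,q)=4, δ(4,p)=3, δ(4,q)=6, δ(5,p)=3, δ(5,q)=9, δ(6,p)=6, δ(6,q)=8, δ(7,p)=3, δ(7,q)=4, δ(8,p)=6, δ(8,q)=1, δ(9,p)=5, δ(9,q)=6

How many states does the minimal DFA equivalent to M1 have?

Start with accepting vs non-accepting: {1,2,3,5,7,8} | {4,6,9}.
Split {1,2,3,5,7,8} by δ(·,p) → {1,2,3,5,7} and {8}.
Split {1,2,3,5,7} by δ(·,q) → {3,5,7} and {1,2}.
Split {4,6,9} by δ(·,p) → {4,9} and {6}.
Refine {1,2} on symbol p: members go to different blocks, giving {1} and {2}.
The partition is now stable with 6 blocks: {3,5,7} | {4,9} | {8} | {1} | {6} | {2}.

6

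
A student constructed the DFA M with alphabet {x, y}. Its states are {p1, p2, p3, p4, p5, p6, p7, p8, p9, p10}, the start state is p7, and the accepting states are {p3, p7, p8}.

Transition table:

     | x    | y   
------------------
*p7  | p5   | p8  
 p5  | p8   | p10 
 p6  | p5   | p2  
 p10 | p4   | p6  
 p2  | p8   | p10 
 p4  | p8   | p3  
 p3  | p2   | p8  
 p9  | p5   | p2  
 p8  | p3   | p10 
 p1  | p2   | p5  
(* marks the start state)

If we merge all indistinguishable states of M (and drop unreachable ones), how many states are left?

First remove the unreachable states {p1,p9}; 8 states remain.
Initial partition by acceptance: {p3,p7,p8} | {p2,p4,p5,p6,p10}.
Refine {p3,p7,p8} on symbol x: members go to different blocks, giving {p3,p7} and {p8}.
On input x, block {p2,p4,p5,p6,p10} splits into {p2,p4,p5} and {p6,p10}.
On input y, block {p2,p4,p5} splits into {p2,p5} and {p4}.
On input x, block {p6,p10} splits into {p6} and {p10}.
No further refinement is possible. Final partition (6 blocks): {p3,p7} | {p2,p5} | {p8} | {p6} | {p4} | {p10}.

6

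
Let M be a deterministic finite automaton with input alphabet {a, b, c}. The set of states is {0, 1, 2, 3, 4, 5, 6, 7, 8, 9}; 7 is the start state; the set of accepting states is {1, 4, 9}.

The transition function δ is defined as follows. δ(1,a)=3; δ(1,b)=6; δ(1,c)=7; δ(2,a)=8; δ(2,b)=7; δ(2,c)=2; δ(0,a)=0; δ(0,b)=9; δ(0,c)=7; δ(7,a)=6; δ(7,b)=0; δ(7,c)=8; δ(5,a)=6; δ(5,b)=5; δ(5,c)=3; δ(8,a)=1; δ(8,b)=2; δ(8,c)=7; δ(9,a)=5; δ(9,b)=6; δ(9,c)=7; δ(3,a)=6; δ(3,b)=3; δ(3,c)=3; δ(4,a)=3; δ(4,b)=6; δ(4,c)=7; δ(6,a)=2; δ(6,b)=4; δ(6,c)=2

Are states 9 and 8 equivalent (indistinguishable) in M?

Every state is reachable, so we keep all 10.
Start with accepting vs non-accepting: {1,4,9} | {0,2,3,5,6,7,8}.
On input a, block {0,2,3,5,6,7,8} splits into {0,2,3,5,6,7} and {8}.
On input a, block {0,2,3,5,6,7} splits into {0,3,5,6,7} and {2}.
Split {0,3,5,6,7} by δ(·,a) → {0,3,5,7} and {6}.
Split {0,3,5,7} by δ(·,a) → {3,5,7} and {0}.
Refine {3,5,7} on symbol b: members go to different blocks, giving {3,5} and {7}.
Stable partition: {1,4,9} | {3,5} | {8} | {2} | {6} | {0} | {7} — 7 equivalence classes.
9 and 8 end up in different blocks, so they are distinguishable. For instance, the string 'ε' is accepted from only 9.

No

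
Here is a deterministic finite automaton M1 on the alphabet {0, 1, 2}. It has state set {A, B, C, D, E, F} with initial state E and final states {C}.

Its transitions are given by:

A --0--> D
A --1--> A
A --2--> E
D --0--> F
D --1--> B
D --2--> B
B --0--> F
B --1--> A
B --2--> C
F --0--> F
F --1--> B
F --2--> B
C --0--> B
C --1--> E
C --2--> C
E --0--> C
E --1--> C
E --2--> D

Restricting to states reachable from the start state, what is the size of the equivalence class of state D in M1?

2

Every state is reachable, so we keep all 6.
P0 = {C} | {A,B,D,E,F}.
Split {A,B,D,E,F} by δ(·,0) → {A,B,D,F} and {E}.
Split {A,B,D,F} by δ(·,2) → {D,F} and {A} and {B}.
The partition is now stable with 5 blocks: {C} | {D,F} | {E} | {A} | {B}.
The equivalence class containing D is {D,F}, of size 2.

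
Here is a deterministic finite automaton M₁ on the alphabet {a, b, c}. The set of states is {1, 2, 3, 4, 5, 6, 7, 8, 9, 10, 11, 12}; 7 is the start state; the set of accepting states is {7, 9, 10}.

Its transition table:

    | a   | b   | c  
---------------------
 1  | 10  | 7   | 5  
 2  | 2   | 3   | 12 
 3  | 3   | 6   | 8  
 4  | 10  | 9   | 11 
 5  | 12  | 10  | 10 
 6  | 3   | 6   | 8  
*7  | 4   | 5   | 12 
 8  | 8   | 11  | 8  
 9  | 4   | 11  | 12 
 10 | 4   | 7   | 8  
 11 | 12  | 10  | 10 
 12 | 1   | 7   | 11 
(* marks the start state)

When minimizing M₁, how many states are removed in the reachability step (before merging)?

3

BFS from 7 reaches {1, 4, 5, 7, 8, 9, 10, 11, 12}; the 3 state(s) 2, 3, 6 are never visited.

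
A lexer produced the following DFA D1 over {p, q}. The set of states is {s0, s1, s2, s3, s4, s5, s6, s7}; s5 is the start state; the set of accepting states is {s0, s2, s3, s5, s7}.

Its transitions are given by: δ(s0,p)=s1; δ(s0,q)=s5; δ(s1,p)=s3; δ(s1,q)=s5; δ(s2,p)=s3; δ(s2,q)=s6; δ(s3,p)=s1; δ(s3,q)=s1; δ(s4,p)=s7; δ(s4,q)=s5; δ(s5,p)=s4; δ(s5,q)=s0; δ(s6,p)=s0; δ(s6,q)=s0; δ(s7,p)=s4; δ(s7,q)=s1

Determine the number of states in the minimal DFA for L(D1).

First remove the unreachable states {s2,s6}; 6 states remain.
Start with accepting vs non-accepting: {s0,s3,s5,s7} | {s1,s4}.
Split {s0,s3,s5,s7} by δ(·,q) → {s0,s5} and {s3,s7}.
No further refinement is possible. Final partition (3 blocks): {s0,s5} | {s1,s4} | {s3,s7}.

3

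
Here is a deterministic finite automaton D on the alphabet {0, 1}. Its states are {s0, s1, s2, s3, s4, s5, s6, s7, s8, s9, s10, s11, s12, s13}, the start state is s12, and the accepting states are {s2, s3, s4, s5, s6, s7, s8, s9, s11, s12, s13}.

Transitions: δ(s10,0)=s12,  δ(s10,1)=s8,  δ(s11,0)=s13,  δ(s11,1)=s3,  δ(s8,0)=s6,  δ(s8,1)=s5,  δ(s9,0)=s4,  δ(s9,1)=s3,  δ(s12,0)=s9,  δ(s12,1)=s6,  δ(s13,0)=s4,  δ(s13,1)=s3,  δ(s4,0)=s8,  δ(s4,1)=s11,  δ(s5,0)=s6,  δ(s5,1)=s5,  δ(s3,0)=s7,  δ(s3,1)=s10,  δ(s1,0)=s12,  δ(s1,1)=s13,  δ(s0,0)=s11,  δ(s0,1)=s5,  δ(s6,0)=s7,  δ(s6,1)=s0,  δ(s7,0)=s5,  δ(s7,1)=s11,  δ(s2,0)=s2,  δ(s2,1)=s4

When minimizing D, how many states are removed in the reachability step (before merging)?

No path from s12 leads to s1, s2; the other 12 states are all reachable.

2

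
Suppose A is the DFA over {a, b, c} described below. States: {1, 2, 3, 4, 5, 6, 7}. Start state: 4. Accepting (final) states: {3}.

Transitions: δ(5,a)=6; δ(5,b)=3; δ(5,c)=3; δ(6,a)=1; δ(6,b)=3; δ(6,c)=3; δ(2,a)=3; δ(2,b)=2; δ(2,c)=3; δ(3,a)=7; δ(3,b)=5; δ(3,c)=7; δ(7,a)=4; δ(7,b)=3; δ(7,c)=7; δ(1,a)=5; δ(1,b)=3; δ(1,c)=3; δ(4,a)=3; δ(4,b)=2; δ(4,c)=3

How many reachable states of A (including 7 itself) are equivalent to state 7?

Every state is reachable, so we keep all 7.
Start with accepting vs non-accepting: {3} | {1,2,4,5,6,7}.
On input a, block {1,2,4,5,6,7} splits into {1,5,6,7} and {2,4}.
Refine {1,5,6,7} on symbol a: members go to different blocks, giving {1,5,6} and {7}.
No further refinement is possible. Final partition (4 blocks): {3} | {1,5,6} | {2,4} | {7}.
The equivalence class containing 7 is {7}, of size 1.

1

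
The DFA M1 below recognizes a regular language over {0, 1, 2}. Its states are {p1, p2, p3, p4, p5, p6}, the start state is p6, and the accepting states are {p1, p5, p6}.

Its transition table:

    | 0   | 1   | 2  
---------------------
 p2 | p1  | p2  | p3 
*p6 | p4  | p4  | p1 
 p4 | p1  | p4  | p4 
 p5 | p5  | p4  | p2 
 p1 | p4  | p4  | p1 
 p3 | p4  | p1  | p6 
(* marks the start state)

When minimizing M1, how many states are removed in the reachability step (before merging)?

Starting at p6 and following transitions, the reachable set is {p1, p4, p6}. That leaves p2, p3, p5 unreachable — 3 in total.

3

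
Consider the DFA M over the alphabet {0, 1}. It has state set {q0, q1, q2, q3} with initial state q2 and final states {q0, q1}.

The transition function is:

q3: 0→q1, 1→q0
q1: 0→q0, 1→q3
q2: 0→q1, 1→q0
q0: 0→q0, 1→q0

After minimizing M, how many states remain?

Initial partition by acceptance: {q0,q1} | {q2,q3}.
Refine {q0,q1} on symbol 1: members go to different blocks, giving {q0} and {q1}.
The partition is now stable with 3 blocks: {q0} | {q2,q3} | {q1}.

3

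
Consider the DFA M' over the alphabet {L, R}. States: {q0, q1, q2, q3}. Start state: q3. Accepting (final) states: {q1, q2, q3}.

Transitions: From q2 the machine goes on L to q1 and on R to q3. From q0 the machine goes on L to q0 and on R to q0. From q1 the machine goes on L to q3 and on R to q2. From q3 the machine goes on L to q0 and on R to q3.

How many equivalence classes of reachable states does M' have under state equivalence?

2

States {q1,q2} cannot be reached from the start state, so discard them.
Initial partition by acceptance: {q3} | {q0}.
Stable partition: {q3} | {q0} — 2 equivalence classes.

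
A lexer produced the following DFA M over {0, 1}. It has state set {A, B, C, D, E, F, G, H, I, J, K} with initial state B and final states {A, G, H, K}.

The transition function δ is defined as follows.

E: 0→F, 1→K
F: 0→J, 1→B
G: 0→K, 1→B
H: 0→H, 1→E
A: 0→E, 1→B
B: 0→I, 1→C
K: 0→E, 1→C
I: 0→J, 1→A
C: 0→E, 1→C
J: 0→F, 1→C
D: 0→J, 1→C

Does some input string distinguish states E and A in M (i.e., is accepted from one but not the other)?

States {D,G,H} cannot be reached from the start state, so discard them.
Start with accepting vs non-accepting: {A,K} | {B,C,E,F,I,J}.
On input 1, block {B,C,E,F,I,J} splits into {B,C,F,J} and {E,I}.
Refine {B,C,F,J} on symbol 0: members go to different blocks, giving {B,C} and {F,J}.
Stable partition: {A,K} | {B,C} | {E,I} | {F,J} — 4 equivalence classes.
E and A end up in different blocks, so they are distinguishable. For instance, the string 'ε' is accepted from only A.

Yes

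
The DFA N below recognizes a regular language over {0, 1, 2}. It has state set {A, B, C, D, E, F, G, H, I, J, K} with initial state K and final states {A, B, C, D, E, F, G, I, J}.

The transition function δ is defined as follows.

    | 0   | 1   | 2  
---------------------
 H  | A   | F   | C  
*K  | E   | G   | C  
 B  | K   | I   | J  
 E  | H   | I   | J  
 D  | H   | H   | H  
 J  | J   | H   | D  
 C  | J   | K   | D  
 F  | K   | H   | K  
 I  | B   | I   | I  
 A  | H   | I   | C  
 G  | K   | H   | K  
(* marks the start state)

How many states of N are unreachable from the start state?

0

A breadth-first search from the start state visits every state.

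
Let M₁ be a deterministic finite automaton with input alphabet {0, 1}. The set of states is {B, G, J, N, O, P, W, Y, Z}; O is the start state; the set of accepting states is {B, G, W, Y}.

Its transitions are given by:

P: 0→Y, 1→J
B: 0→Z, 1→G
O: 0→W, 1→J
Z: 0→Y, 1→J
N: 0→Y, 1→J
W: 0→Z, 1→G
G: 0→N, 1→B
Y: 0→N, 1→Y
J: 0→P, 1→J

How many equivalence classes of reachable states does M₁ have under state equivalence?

Every state is reachable, so we keep all 9.
Initial partition by acceptance: {B,G,W,Y} | {J,N,O,P,Z}.
On input 0, block {J,N,O,P,Z} splits into {N,O,P,Z} and {J}.
The partition is now stable with 3 blocks: {B,G,W,Y} | {N,O,P,Z} | {J}.

3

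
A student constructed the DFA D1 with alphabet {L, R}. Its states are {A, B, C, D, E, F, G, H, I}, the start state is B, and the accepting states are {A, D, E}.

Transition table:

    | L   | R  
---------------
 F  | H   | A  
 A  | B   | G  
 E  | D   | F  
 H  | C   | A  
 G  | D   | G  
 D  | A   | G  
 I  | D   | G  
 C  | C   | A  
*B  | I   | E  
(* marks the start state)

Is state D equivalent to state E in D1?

No

All states are reachable from the start state.
P0 = {A,D,E} | {B,C,F,G,H,I}.
On input L, block {A,D,E} splits into {D,E} and {A}.
Refine {D,E} on symbol L: members go to different blocks, giving {D} and {E}.
Split {B,C,F,G,H,I} by δ(·,L) → {B,C,F,H} and {G,I}.
Refine {B,C,F,H} on symbol L: members go to different blocks, giving {C,F,H} and {B}.
Stable partition: {D} | {C,F,H} | {A} | {E} | {G,I} | {B} — 6 equivalence classes.
D and E end up in different blocks, so they are distinguishable. For instance, the string 'LL' is accepted from only E.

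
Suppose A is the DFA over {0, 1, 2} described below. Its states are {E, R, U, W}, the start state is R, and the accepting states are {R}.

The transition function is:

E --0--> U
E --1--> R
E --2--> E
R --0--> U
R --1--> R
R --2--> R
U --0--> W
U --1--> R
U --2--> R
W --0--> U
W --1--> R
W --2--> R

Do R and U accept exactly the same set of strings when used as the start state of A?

No

States {E} cannot be reached from the start state, so discard them.
Start with accepting vs non-accepting: {R} | {U,W}.
Stable partition: {R} | {U,W} — 2 equivalence classes.
R and U end up in different blocks, so they are distinguishable. For instance, the string 'ε' is accepted from only R.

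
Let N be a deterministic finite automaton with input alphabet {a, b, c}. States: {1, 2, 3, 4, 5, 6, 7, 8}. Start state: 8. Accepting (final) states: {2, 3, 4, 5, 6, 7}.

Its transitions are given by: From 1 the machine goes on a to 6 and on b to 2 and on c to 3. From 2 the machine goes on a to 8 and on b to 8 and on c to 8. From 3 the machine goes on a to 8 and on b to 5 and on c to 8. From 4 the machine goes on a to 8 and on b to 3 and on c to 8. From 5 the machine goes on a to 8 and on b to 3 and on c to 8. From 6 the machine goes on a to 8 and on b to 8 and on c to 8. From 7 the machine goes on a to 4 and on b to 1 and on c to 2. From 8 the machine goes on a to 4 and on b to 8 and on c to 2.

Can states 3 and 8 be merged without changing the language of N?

States {1,6,7} cannot be reached from the start state, so discard them.
Start with accepting vs non-accepting: {2,3,4,5} | {8}.
Split {2,3,4,5} by δ(·,b) → {3,4,5} and {2}.
The partition is now stable with 3 blocks: {3,4,5} | {8} | {2}.
3 and 8 end up in different blocks, so they are distinguishable. For instance, the string 'ε' is accepted from only 3.

No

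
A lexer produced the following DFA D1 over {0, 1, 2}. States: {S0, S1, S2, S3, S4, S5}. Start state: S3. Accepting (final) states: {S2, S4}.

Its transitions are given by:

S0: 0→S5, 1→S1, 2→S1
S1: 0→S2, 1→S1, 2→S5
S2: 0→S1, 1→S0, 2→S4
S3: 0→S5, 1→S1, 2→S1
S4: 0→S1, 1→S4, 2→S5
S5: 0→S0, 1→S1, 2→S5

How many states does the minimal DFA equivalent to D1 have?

Every state is reachable, so we keep all 6.
P0 = {S2,S4} | {S0,S1,S3,S5}.
On input 1, block {S2,S4} splits into {S2} and {S4}.
On input 0, block {S0,S1,S3,S5} splits into {S0,S3,S5} and {S1}.
Split {S0,S3,S5} by δ(·,2) → {S0,S3} and {S5}.
Stable partition: {S2} | {S0,S3} | {S4} | {S1} | {S5} — 5 equivalence classes.

5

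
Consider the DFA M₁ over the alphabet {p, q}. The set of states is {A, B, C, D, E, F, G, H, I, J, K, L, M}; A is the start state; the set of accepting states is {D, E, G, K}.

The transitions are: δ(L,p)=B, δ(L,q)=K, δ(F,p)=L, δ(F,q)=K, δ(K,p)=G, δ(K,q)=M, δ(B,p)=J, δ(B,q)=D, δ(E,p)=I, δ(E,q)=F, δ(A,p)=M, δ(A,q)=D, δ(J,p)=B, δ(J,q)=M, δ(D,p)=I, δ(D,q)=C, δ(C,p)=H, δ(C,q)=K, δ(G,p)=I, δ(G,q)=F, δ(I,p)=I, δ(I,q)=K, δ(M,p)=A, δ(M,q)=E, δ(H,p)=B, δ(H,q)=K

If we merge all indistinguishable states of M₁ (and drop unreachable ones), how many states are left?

Every state is reachable, so we keep all 13.
Initial partition by acceptance: {D,E,G,K} | {A,B,C,F,H,I,J,L,M}.
Refine {D,E,G,K} on symbol p: members go to different blocks, giving {D,E,G} and {K}.
On input q, block {A,B,C,F,H,I,J,L,M} splits into {C,F,H,I,L} and {A,B,M} and {J}.
Split {C,F,H,I,L} by δ(·,p) → {C,F,I} and {H,L}.
On input p, block {C,F,I} splits into {C,F} and {I}.
Refine {A,B,M} on symbol p: members go to different blocks, giving {A,M} and {B}.
No further refinement is possible. Final partition (8 blocks): {D,E,G} | {C,F} | {K} | {A,M} | {J} | {H,L} | {I} | {B}.

8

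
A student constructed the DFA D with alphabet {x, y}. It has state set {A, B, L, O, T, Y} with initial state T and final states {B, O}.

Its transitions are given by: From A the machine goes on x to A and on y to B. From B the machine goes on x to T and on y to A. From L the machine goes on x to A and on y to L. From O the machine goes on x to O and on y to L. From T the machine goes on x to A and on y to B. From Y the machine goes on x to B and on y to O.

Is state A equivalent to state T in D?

Reachable states from the start: {A,B,T}. Unreachable: {L,O,Y} — drop them.
P0 = {B} | {A,T}.
No further refinement is possible. Final partition (2 blocks): {B} | {A,T}.
A and T lie in the same block of the stable partition, so they are equivalent — no string distinguishes them.

Yes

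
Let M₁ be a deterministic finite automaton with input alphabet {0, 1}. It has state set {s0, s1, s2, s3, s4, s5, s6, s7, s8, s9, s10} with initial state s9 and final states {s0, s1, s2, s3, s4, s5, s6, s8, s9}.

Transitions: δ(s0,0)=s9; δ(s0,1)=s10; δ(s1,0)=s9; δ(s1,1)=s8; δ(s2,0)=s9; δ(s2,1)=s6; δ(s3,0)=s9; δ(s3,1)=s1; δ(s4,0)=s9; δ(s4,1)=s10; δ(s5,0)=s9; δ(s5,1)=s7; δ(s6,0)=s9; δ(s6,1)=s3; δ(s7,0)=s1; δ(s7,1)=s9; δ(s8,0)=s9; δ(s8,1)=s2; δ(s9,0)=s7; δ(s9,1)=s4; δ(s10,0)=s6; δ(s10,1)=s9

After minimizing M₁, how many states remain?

Reachable states from the start: {s1,s2,s3,s4,s6,s7,s8,s9,s10}. Unreachable: {s0,s5} — drop them.
Initial partition by acceptance: {s1,s2,s3,s4,s6,s8,s9} | {s7,s10}.
Refine {s1,s2,s3,s4,s6,s8,s9} on symbol 0: members go to different blocks, giving {s1,s2,s3,s4,s6,s8} and {s9}.
Refine {s1,s2,s3,s4,s6,s8} on symbol 1: members go to different blocks, giving {s1,s2,s3,s6,s8} and {s4}.
Stable partition: {s1,s2,s3,s6,s8} | {s7,s10} | {s9} | {s4} — 4 equivalence classes.

4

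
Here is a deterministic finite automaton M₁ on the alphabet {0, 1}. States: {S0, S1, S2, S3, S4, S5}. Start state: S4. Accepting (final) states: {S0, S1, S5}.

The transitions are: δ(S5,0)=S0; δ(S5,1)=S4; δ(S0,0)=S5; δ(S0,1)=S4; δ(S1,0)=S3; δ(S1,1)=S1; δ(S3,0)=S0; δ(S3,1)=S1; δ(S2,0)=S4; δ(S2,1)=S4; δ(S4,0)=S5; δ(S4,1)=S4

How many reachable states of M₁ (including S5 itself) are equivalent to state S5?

First remove the unreachable states {S1,S2,S3}; 3 states remain.
P0 = {S0,S5} | {S4}.
Stable partition: {S0,S5} | {S4} — 2 equivalence classes.
State S5 belongs to the block {S0,S5}, which has 2 states.

2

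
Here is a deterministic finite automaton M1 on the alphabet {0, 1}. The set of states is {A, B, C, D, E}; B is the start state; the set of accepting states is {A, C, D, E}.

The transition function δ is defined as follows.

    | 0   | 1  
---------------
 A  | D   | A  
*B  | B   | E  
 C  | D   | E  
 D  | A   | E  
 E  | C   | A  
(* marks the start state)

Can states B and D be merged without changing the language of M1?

No

All states are reachable from the start state.
Start with accepting vs non-accepting: {A,C,D,E} | {B}.
The partition is now stable with 2 blocks: {A,C,D,E} | {B}.
B and D end up in different blocks, so they are distinguishable. For instance, the string 'ε' is accepted from only D.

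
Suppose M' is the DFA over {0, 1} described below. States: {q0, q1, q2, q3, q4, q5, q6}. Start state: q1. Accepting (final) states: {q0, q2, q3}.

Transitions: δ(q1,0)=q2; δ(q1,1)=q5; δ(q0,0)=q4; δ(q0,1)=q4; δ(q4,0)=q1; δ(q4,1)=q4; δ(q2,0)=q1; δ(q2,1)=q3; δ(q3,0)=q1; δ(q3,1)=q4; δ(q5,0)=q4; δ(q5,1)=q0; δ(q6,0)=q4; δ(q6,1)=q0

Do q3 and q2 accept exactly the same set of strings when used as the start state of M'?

States {q6} cannot be reached from the start state, so discard them.
Start with accepting vs non-accepting: {q0,q2,q3} | {q1,q4,q5}.
On input 1, block {q0,q2,q3} splits into {q0,q3} and {q2}.
On input 0, block {q1,q4,q5} splits into {q4,q5} and {q1}.
On input 0, block {q0,q3} splits into {q0} and {q3}.
Split {q4,q5} by δ(·,0) → {q4} and {q5}.
Stable partition: {q0} | {q4} | {q2} | {q1} | {q3} | {q5} — 6 equivalence classes.
q3 and q2 end up in different blocks, so they are distinguishable. For instance, the string '1' is accepted from only q2.

No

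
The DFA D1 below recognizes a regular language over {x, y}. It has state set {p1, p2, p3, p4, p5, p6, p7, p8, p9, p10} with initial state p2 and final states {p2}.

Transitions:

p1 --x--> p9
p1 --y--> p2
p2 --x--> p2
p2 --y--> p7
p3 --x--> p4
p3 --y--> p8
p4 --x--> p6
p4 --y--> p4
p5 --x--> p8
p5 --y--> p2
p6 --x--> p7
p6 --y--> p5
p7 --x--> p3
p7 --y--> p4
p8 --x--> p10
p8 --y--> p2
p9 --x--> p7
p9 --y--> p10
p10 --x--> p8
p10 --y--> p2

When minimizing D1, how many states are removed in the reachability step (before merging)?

2

Starting at p2 and following transitions, the reachable set is {p2, p3, p4, p5, p6, p7, p8, p10}. That leaves p1, p9 unreachable — 2 in total.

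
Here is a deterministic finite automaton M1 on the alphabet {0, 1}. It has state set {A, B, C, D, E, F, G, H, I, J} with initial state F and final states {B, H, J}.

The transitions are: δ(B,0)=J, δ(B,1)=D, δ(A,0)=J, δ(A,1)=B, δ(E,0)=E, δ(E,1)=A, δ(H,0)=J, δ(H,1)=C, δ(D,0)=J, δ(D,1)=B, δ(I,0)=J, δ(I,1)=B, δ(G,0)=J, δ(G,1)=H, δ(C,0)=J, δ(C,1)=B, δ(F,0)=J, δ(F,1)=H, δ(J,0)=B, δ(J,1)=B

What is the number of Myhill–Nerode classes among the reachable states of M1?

States {A,E,G,I} cannot be reached from the start state, so discard them.
P0 = {B,H,J} | {C,D,F}.
On input 1, block {B,H,J} splits into {B,H} and {J}.
No further refinement is possible. Final partition (3 blocks): {B,H} | {C,D,F} | {J}.

3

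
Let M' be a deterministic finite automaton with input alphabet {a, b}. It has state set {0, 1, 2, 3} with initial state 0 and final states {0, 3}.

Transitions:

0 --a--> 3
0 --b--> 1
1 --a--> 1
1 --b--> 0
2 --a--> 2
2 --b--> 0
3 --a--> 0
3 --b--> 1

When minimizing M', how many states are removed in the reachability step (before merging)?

No path from 0 leads to 2; the other 3 states are all reachable.

1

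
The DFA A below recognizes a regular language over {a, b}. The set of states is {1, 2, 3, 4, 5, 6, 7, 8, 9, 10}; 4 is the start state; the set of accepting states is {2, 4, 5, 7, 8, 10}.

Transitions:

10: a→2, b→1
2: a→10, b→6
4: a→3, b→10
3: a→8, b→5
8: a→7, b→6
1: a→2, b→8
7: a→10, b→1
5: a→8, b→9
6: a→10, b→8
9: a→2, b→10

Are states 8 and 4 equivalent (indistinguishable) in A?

Start with accepting vs non-accepting: {2,4,5,7,8,10} | {1,3,6,9}.
Split {2,4,5,7,8,10} by δ(·,a) → {2,5,7,8,10} and {4}.
Stable partition: {2,5,7,8,10} | {1,3,6,9} | {4} — 3 equivalence classes.
8 and 4 end up in different blocks, so they are distinguishable. For instance, the string 'a' is accepted from only 8.

No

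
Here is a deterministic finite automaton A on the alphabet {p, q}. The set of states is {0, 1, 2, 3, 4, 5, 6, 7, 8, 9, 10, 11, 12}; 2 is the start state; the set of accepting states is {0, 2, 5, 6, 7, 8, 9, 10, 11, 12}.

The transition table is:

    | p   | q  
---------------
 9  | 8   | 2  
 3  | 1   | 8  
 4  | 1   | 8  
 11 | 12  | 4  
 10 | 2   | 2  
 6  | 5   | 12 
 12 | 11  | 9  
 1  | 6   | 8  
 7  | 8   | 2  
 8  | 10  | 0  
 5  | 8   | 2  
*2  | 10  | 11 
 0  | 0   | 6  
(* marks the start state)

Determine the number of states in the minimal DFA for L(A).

10

Reachable states from the start: {0,1,2,4,5,6,8,9,10,11,12}. Unreachable: {3,7} — drop them.
Start with accepting vs non-accepting: {0,2,5,6,8,9,10,11,12} | {1,4}.
Split {0,2,5,6,8,9,10,11,12} by δ(·,q) → {0,2,5,6,8,9,10,12} and {11}.
Split {0,2,5,6,8,9,10,12} by δ(·,p) → {0,2,5,6,8,9,10} and {12}.
Refine {0,2,5,6,8,9,10} on symbol q: members go to different blocks, giving {0,5,8,9,10} and {2} and {6}.
On input p, block {0,5,8,9,10} splits into {0,5,8,9} and {10}.
On input p, block {0,5,8,9} splits into {0,5,9} and {8}.
On input p, block {0,5,9} splits into {5,9} and {0}.
Refine {1,4} on symbol p: members go to different blocks, giving {1} and {4}.
No further refinement is possible. Final partition (10 blocks): {5,9} | {1} | {11} | {12} | {2} | {6} | {10} | {8} | {0} | {4}.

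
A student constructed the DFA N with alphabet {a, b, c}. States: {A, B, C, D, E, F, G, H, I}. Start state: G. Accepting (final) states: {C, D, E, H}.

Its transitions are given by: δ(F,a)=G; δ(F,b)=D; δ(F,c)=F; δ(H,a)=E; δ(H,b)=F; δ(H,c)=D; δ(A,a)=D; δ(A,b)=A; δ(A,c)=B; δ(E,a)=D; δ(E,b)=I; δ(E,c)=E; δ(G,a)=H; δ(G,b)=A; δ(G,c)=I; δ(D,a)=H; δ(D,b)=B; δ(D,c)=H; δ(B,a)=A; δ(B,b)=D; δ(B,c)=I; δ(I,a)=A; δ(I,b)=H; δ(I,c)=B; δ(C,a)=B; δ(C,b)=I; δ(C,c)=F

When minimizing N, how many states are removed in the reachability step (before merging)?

Starting at G and following transitions, the reachable set is {A, B, D, E, F, G, H, I}. That leaves C unreachable — 1 in total.

1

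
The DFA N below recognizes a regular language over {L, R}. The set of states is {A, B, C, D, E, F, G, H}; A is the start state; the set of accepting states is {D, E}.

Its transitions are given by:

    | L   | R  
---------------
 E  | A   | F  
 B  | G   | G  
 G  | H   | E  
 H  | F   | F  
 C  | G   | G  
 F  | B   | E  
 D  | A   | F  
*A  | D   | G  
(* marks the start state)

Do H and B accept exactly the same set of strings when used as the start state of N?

States {C} cannot be reached from the start state, so discard them.
P0 = {D,E} | {A,B,F,G,H}.
Split {A,B,F,G,H} by δ(·,L) → {B,F,G,H} and {A}.
Refine {B,F,G,H} on symbol R: members go to different blocks, giving {B,H} and {F,G}.
The partition is now stable with 4 blocks: {D,E} | {B,H} | {A} | {F,G}.
H and B lie in the same block of the stable partition, so they are equivalent — no string distinguishes them.

Yes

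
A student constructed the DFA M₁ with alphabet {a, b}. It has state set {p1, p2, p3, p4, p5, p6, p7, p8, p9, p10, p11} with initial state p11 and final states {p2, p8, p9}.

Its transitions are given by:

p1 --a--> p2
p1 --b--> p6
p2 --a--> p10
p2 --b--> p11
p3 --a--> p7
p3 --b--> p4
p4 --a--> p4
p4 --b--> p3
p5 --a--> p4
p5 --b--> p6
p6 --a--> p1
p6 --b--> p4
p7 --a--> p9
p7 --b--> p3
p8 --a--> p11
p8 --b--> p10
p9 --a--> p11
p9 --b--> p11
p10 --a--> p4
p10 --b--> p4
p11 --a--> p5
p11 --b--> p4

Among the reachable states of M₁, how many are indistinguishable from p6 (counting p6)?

States {p8} cannot be reached from the start state, so discard them.
P0 = {p2,p9} | {p1,p3,p4,p5,p6,p7,p10,p11}.
Split {p1,p3,p4,p5,p6,p7,p10,p11} by δ(·,a) → {p3,p4,p5,p6,p10,p11} and {p1,p7}.
Split {p3,p4,p5,p6,p10,p11} by δ(·,a) → {p4,p5,p10,p11} and {p3,p6}.
Split {p4,p5,p10,p11} by δ(·,b) → {p4,p5} and {p10,p11}.
No further refinement is possible. Final partition (5 blocks): {p2,p9} | {p4,p5} | {p1,p7} | {p3,p6} | {p10,p11}.
The equivalence class containing p6 is {p3,p6}, of size 2.

2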